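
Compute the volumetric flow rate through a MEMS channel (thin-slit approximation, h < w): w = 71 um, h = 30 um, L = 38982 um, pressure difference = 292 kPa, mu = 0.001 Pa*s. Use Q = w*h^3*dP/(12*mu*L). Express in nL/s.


Step 1: Convert all dimensions to SI (meters).
w = 71e-6 m, h = 30e-6 m, L = 38982e-6 m, dP = 292e3 Pa
Step 2: Q = w * h^3 * dP / (12 * mu * L)
Q = 71e-6 * (30e-6)^3 * 292e3 / (12 * 0.001 * 38982e-6) = 1.19662921e-09 m^3/s
Step 3: Convert Q from m^3/s to nL/s (1 m^3 = 1e12 nL, so multiply by 1e12).
Q = 1196.629 nL/s


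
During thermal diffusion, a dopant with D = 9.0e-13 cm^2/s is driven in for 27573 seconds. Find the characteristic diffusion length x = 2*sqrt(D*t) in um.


Step 1: Compute D*t = 9.0e-13 * 27573 = 2.48157e-08 cm^2
Step 2: sqrt(D*t) = 1.5753e-04 cm
Step 3: x = 2 * 1.5753e-04 cm = 3.1506e-04 cm
Step 4: Convert to um (1 cm = 1e4 um): x = 3.151 um


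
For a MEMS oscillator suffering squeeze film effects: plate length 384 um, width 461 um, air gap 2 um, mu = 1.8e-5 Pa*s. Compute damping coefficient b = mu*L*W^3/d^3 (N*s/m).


Step 1: Convert to SI.
L = 384e-6 m, W = 461e-6 m, d = 2e-6 m
Step 2: W^3 = (461e-6)^3 = 9.80e-11 m^3
Step 3: d^3 = (2e-6)^3 = 8.00e-18 m^3
Step 4: b = 1.8e-5 * 384e-6 * 9.80e-11 / 8.00e-18
b = 8.46e-02 N*s/m


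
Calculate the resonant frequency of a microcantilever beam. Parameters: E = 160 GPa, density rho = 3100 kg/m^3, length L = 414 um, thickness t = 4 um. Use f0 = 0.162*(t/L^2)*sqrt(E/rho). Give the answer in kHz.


Step 1: Convert units to SI.
t_SI = 4e-6 m, L_SI = 414e-6 m
Step 2: Calculate sqrt(E/rho).
sqrt(160e9 / 3100) = 7184.21 m/s
Step 3: Compute f0.
f0 = 0.162 * 4e-6 / (414e-6)^2 * 7184.21 = 27161.5 Hz = 27.16 kHz


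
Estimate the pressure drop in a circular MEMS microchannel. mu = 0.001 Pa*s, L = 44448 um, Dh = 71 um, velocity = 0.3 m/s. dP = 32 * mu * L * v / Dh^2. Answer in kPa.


Step 1: Convert to SI: L = 44448e-6 m, Dh = 71e-6 m
Step 2: dP = 32 * 0.001 * 44448e-6 * 0.3 / (71e-6)^2
Step 3: dP = 84646.06 Pa
Step 4: Convert to kPa: dP = 84.65 kPa


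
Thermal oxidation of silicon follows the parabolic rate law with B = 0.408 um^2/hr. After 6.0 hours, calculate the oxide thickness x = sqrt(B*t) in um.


Step 1: Compute B*t = 0.408 * 6.0 = 2.448
Step 2: x = sqrt(2.448)
x = 1.565 um


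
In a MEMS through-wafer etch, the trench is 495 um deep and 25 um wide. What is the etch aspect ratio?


Step 1: AR = depth / width
Step 2: AR = 495 / 25
AR = 19.8


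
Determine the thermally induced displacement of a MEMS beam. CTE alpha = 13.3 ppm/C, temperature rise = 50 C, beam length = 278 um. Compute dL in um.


Step 1: Convert CTE: alpha = 13.3 ppm/C = 13.3e-6 /C
Step 2: dL = 13.3e-6 * 50 * 278
dL = 0.1849 um


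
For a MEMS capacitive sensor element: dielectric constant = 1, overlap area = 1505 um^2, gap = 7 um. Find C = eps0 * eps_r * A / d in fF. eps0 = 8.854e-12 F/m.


Step 1: Convert area to m^2: A = 1505e-12 m^2
Step 2: Convert gap to m: d = 7e-6 m
Step 3: C = eps0 * eps_r * A / d
C = 8.854e-12 * 1 * 1505e-12 / 7e-6
Step 4: Convert to fF (multiply by 1e15).
C = 1.9 fF


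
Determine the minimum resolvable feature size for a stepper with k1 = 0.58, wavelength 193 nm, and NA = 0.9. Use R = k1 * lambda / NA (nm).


Step 1: Identify values: k1 = 0.58, lambda = 193 nm, NA = 0.9
Step 2: R = k1 * lambda / NA
R = 0.58 * 193 / 0.9
R = 124.4 nm


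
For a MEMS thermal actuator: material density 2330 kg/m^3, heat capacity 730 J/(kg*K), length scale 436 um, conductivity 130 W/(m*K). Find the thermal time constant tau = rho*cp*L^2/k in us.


Step 1: Convert L to m: L = 436e-6 m
Step 2: L^2 = (436e-6)^2 = 1.90096e-07 m^2
Step 3: tau = 2330 * 730 * 1.90096e-07 / 130 = 2.48718682e-03 s
Step 4: Convert to microseconds (multiply by 1e6).
tau = 2487.187 us


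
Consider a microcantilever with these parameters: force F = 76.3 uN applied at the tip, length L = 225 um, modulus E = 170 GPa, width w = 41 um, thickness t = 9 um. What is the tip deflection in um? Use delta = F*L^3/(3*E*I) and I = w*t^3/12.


Step 1: Calculate the second moment of area.
I = w * t^3 / 12 = 41 * 9^3 / 12 = 2490.75 um^4
Step 2: Convert E to consistent units (1 GPa = 1000 uN/um^2).
E = 170 GPa = 170000 uN/um^2
Step 3: Calculate tip deflection.
delta = F * L^3 / (3 * E * I)
delta = 76.3 * 225^3 / (3 * 170000 * 2490.75)
delta = 0.6842 um


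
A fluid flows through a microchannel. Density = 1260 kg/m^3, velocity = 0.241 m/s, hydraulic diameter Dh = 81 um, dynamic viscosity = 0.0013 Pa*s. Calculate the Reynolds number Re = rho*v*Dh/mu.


Step 1: Convert Dh to meters: Dh = 81e-6 m
Step 2: Re = rho * v * Dh / mu
Re = 1260 * 0.241 * 81e-6 / 0.0013
Re = 18.92


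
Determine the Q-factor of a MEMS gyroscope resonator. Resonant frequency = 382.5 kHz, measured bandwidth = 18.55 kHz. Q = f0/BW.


Step 1: Q = f0 / bandwidth
Step 2: Q = 382.5 / 18.55
Q = 20.6


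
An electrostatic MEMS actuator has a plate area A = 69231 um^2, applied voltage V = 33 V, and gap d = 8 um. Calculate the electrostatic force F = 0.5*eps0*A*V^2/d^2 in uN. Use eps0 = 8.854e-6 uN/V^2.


Step 1: Identify parameters.
eps0 = 8.854e-6 uN/V^2, A = 69231 um^2, V = 33 V, d = 8 um
Step 2: Compute V^2 = 33^2 = 1089
Step 3: Compute d^2 = 8^2 = 64
Step 4: F = 0.5 * 8.854e-6 * 69231 * 1089 / 64
F = 5.215 uN


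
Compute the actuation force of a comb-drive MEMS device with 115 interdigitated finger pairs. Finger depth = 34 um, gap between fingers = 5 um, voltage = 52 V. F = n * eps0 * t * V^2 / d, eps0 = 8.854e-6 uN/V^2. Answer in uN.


Step 1: Parameters: n=115, eps0=8.854e-6 uN/V^2, t=34 um, V=52 V, d=5 um
Step 2: V^2 = 2704
Step 3: F = 115 * 8.854e-6 * 34 * 2704 / 5
F = 18.722 uN


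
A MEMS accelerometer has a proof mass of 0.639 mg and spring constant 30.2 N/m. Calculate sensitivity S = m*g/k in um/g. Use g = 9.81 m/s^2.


Step 1: Convert mass: m = 0.639 mg = 6.39e-07 kg
Step 2: S = m * g / k = 6.39e-07 * 9.81 / 30.2
Step 3: S = 2.08e-07 m/g
Step 4: Convert to um/g: S = 0.208 um/g


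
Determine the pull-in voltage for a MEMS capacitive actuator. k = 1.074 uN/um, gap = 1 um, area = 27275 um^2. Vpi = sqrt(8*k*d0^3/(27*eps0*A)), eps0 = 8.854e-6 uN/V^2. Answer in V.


Step 1: Compute numerator: 8 * k * d0^3 = 8 * 1.074 * 1^3 = 8.592
Step 2: Compute denominator: 27 * eps0 * A = 27 * 8.854e-6 * 27275 = 6.520307
Step 3: Vpi = sqrt(8.592 / 6.520307)
Vpi = 1.15 V


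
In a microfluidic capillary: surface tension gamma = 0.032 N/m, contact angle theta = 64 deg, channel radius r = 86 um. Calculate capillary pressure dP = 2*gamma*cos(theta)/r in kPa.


Step 1: cos(64 deg) = 0.4384
Step 2: Convert r to m: r = 86e-6 m
Step 3: dP = 2 * 0.032 * 0.4384 / 86e-6 = 326.3 Pa
Step 4: Convert Pa to kPa (divide by 1000).
dP = 0.33 kPa


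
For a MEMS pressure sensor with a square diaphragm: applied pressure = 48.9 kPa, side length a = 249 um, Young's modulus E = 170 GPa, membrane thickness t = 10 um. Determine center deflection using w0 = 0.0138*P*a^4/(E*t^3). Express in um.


Step 1: Convert pressure to compatible units (E is in GPa, so P in GPa).
P = 48.9 kPa = 48.9e-6 GPa
Step 2: Compute numerator: 0.0138 * P * a^4.
a^4 = 249^4 = 3844124001
numerator = 0.0138 * 48.9e-6 * 3844124001 = 2.5941e+03
Step 3: Compute denominator: E * t^3 = 170 * 10^3 = 170000
Step 4: w0 = numerator / denominator = 2.5941e+03 / 170000 = 0.0153 um


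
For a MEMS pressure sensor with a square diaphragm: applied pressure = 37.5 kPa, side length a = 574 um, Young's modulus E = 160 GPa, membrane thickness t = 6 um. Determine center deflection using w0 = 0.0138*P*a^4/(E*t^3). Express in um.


Step 1: Convert pressure to compatible units (E is in GPa, so P in GPa).
P = 37.5 kPa = 37.5e-6 GPa
Step 2: Compute numerator: 0.0138 * P * a^4.
a^4 = 574^4 = 108554434576
numerator = 0.0138 * 37.5e-6 * 108554434576 = 5.617692e+04
Step 3: Compute denominator: E * t^3 = 160 * 6^3 = 34560
Step 4: w0 = numerator / denominator = 5.617692e+04 / 34560 = 1.6255 um


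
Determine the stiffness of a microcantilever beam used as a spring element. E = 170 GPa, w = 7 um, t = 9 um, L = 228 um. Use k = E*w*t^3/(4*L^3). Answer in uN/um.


Step 1: Convert E to consistent units (1 GPa = 1000 uN/um^2).
E = 170 GPa = 170000 uN/um^2
Step 2: Compute t^3 = 9^3 = 729
Step 3: Compute L^3 = 228^3 = 11852352
Step 4: k = 170000 * 7 * 729 / (4 * 11852352)
k = 18.2983 uN/um


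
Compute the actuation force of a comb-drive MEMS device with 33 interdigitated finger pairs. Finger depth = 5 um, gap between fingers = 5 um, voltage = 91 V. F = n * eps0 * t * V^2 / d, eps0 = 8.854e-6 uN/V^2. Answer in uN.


Step 1: Parameters: n=33, eps0=8.854e-6 uN/V^2, t=5 um, V=91 V, d=5 um
Step 2: V^2 = 8281
Step 3: F = 33 * 8.854e-6 * 5 * 8281 / 5
F = 2.42 uN


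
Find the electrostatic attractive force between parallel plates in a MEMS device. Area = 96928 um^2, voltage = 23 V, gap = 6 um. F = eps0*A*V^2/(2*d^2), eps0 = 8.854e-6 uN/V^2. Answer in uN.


Step 1: Identify parameters.
eps0 = 8.854e-6 uN/V^2, A = 96928 um^2, V = 23 V, d = 6 um
Step 2: Compute V^2 = 23^2 = 529
Step 3: Compute d^2 = 6^2 = 36
Step 4: F = 0.5 * 8.854e-6 * 96928 * 529 / 36
F = 6.305 uN


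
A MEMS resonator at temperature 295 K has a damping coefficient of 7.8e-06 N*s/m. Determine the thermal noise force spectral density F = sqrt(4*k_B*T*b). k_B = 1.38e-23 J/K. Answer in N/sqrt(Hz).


Step 1: Compute 4 * k_B * T * b
= 4 * 1.38e-23 * 295 * 7.8e-06
= 1.2702e-25 N^2/Hz
Step 2: F_noise = sqrt(1.2702e-25)
F_noise = 3.56e-13 N/sqrt(Hz)


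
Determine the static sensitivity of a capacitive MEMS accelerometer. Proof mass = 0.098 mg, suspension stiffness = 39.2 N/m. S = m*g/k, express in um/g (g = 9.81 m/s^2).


Step 1: Convert mass: m = 0.098 mg = 9.80e-08 kg
Step 2: S = m * g / k = 9.80e-08 * 9.81 / 39.2
Step 3: S = 2.45e-08 m/g
Step 4: Convert to um/g: S = 0.025 um/g


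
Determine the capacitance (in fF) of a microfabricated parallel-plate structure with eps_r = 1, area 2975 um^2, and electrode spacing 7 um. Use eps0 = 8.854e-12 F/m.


Step 1: Convert area to m^2: A = 2975e-12 m^2
Step 2: Convert gap to m: d = 7e-6 m
Step 3: C = eps0 * eps_r * A / d
C = 8.854e-12 * 1 * 2975e-12 / 7e-6
Step 4: Convert to fF (multiply by 1e15).
C = 3.76 fF


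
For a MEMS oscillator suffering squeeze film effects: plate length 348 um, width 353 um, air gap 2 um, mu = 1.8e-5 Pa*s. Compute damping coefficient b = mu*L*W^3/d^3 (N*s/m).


Step 1: Convert to SI.
L = 348e-6 m, W = 353e-6 m, d = 2e-6 m
Step 2: W^3 = (353e-6)^3 = 4.40e-11 m^3
Step 3: d^3 = (2e-6)^3 = 8.00e-18 m^3
Step 4: b = 1.8e-5 * 348e-6 * 4.40e-11 / 8.00e-18
b = 3.44e-02 N*s/m


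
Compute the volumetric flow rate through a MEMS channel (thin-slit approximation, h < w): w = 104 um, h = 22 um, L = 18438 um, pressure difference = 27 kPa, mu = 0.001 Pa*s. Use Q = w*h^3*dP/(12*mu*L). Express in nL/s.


Step 1: Convert all dimensions to SI (meters).
w = 104e-6 m, h = 22e-6 m, L = 18438e-6 m, dP = 27e3 Pa
Step 2: Q = w * h^3 * dP / (12 * mu * L)
Q = 104e-6 * (22e-6)^3 * 27e3 / (12 * 0.001 * 18438e-6) = 1.351357e-10 m^3/s
Step 3: Convert Q from m^3/s to nL/s (1 m^3 = 1e12 nL, so multiply by 1e12).
Q = 135.136 nL/s


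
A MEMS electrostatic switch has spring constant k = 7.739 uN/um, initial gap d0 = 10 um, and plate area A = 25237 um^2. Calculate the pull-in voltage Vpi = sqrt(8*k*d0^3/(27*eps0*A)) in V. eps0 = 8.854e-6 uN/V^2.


Step 1: Compute numerator: 8 * k * d0^3 = 8 * 7.739 * 10^3 = 61912.0
Step 2: Compute denominator: 27 * eps0 * A = 27 * 8.854e-6 * 25237 = 6.033107
Step 3: Vpi = sqrt(61912.0 / 6.033107)
Vpi = 101.3 V


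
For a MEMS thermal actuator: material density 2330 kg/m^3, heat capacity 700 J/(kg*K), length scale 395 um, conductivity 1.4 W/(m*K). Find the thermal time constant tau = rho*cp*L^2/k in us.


Step 1: Convert L to m: L = 395e-6 m
Step 2: L^2 = (395e-6)^2 = 1.56025e-07 m^2
Step 3: tau = 2330 * 700 * 1.56025e-07 / 1.4 = 1.81769125e-01 s
Step 4: Convert to microseconds (multiply by 1e6).
tau = 181769.125 us


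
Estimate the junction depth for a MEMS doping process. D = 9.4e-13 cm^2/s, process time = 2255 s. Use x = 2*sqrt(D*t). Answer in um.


Step 1: Compute D*t = 9.4e-13 * 2255 = 2.1197e-09 cm^2
Step 2: sqrt(D*t) = 4.604e-05 cm
Step 3: x = 2 * 4.604e-05 cm = 9.208e-05 cm
Step 4: Convert to um (1 cm = 1e4 um): x = 0.921 um


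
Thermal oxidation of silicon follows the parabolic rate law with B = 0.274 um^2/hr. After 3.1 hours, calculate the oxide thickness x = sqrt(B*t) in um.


Step 1: Compute B*t = 0.274 * 3.1 = 0.8494
Step 2: x = sqrt(0.8494)
x = 0.922 um


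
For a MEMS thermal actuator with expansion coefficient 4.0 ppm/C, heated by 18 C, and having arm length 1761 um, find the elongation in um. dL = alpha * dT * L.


Step 1: Convert CTE: alpha = 4.0 ppm/C = 4.0e-6 /C
Step 2: dL = 4.0e-6 * 18 * 1761
dL = 0.1268 um


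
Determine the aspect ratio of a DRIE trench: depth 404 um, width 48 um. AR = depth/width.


Step 1: AR = depth / width
Step 2: AR = 404 / 48
AR = 8.4


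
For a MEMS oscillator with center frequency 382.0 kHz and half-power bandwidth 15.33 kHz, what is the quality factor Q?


Step 1: Q = f0 / bandwidth
Step 2: Q = 382.0 / 15.33
Q = 24.9


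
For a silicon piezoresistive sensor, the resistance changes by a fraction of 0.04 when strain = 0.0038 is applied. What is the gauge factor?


Step 1: Identify values.
dR/R = 0.04, strain = 0.0038
Step 2: GF = (dR/R) / strain = 0.04 / 0.0038
GF = 10.5


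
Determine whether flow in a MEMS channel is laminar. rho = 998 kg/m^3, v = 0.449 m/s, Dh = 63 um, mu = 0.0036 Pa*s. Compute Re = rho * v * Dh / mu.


Step 1: Convert Dh to meters: Dh = 63e-6 m
Step 2: Re = rho * v * Dh / mu
Re = 998 * 0.449 * 63e-6 / 0.0036
Re = 7.842
Since Re = 7.842 is below ~2300, the flow is laminar.


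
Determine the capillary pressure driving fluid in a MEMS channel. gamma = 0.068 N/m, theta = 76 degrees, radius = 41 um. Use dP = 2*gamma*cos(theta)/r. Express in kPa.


Step 1: cos(76 deg) = 0.2419
Step 2: Convert r to m: r = 41e-6 m
Step 3: dP = 2 * 0.068 * 0.2419 / 41e-6 = 802.4 Pa
Step 4: Convert Pa to kPa (divide by 1000).
dP = 0.8 kPa


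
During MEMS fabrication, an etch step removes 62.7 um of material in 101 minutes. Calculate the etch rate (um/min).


Step 1: Etch rate = depth / time
Step 2: rate = 62.7 / 101
rate = 0.621 um/min


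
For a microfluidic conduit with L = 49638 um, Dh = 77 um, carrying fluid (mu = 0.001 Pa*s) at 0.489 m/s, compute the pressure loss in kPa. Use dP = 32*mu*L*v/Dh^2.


Step 1: Convert to SI: L = 49638e-6 m, Dh = 77e-6 m
Step 2: dP = 32 * 0.001 * 49638e-6 * 0.489 / (77e-6)^2
Step 3: dP = 131006.14 Pa
Step 4: Convert to kPa: dP = 131.01 kPa


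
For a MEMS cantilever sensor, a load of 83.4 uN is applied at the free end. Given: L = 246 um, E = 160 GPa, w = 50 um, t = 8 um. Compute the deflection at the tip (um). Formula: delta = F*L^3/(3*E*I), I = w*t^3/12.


Step 1: Calculate the second moment of area.
I = w * t^3 / 12 = 50 * 8^3 / 12 = 2133.3333 um^4
Step 2: Convert E to consistent units (1 GPa = 1000 uN/um^2).
E = 160 GPa = 160000 uN/um^2
Step 3: Calculate tip deflection.
delta = F * L^3 / (3 * E * I)
delta = 83.4 * 246^3 / (3 * 160000 * 2133.3333)
delta = 1.2125 um


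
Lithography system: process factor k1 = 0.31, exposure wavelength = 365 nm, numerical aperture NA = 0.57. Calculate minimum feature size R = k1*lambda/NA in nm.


Step 1: Identify values: k1 = 0.31, lambda = 365 nm, NA = 0.57
Step 2: R = k1 * lambda / NA
R = 0.31 * 365 / 0.57
R = 198.5 nm


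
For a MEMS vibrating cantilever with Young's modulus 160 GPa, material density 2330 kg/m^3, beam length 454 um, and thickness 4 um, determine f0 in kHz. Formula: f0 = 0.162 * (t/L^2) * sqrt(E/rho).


Step 1: Convert units to SI.
t_SI = 4e-6 m, L_SI = 454e-6 m
Step 2: Calculate sqrt(E/rho).
sqrt(160e9 / 2330) = 8286.71 m/s
Step 3: Compute f0.
f0 = 0.162 * 4e-6 / (454e-6)^2 * 8286.71 = 26052.3 Hz = 26.05 kHz


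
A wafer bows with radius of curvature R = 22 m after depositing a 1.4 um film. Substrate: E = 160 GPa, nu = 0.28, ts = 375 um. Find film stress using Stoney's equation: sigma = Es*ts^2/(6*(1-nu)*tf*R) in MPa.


Step 1: Compute numerator: Es * ts^2 = 160 * 375^2 = 22500000 (GPa*um^2)
Step 2: Compute denominator (R in um): 6*(1-nu)*tf*R = 6*0.72*1.4*22e6 = 133056000.0 (um^2)
Step 3: sigma (GPa) = 22500000 / 133056000.0 = 1.69102e-01 GPa
Step 4: Convert to MPa (x1000): sigma = 169.1 MPa


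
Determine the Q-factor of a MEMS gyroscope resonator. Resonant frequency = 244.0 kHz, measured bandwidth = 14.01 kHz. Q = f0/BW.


Step 1: Q = f0 / bandwidth
Step 2: Q = 244.0 / 14.01
Q = 17.4


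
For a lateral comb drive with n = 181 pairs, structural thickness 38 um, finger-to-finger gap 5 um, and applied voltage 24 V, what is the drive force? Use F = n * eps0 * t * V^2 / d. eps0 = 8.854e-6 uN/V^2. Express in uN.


Step 1: Parameters: n=181, eps0=8.854e-6 uN/V^2, t=38 um, V=24 V, d=5 um
Step 2: V^2 = 576
Step 3: F = 181 * 8.854e-6 * 38 * 576 / 5
F = 7.015 uN


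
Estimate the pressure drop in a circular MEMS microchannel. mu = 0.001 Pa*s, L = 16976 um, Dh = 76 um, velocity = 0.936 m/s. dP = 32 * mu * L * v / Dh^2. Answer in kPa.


Step 1: Convert to SI: L = 16976e-6 m, Dh = 76e-6 m
Step 2: dP = 32 * 0.001 * 16976e-6 * 0.936 / (76e-6)^2
Step 3: dP = 88030.67 Pa
Step 4: Convert to kPa: dP = 88.03 kPa


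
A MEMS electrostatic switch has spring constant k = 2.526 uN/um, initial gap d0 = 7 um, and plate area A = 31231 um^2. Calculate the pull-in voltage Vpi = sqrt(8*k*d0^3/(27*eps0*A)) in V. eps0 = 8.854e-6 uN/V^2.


Step 1: Compute numerator: 8 * k * d0^3 = 8 * 2.526 * 7^3 = 6931.344
Step 2: Compute denominator: 27 * eps0 * A = 27 * 8.854e-6 * 31231 = 7.46602
Step 3: Vpi = sqrt(6931.344 / 7.46602)
Vpi = 30.47 V


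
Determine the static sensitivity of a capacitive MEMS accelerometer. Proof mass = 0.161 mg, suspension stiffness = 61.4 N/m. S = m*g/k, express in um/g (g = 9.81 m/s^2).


Step 1: Convert mass: m = 0.161 mg = 1.61e-07 kg
Step 2: S = m * g / k = 1.61e-07 * 9.81 / 61.4
Step 3: S = 2.57e-08 m/g
Step 4: Convert to um/g: S = 0.026 um/g


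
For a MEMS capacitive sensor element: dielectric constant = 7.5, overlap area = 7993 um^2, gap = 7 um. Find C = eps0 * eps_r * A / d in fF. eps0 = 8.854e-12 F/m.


Step 1: Convert area to m^2: A = 7993e-12 m^2
Step 2: Convert gap to m: d = 7e-6 m
Step 3: C = eps0 * eps_r * A / d
C = 8.854e-12 * 7.5 * 7993e-12 / 7e-6
Step 4: Convert to fF (multiply by 1e15).
C = 75.83 fF


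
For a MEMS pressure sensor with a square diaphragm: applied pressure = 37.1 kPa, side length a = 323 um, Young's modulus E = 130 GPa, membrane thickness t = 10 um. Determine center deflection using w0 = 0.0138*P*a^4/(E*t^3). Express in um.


Step 1: Convert pressure to compatible units (E is in GPa, so P in GPa).
P = 37.1 kPa = 37.1e-6 GPa
Step 2: Compute numerator: 0.0138 * P * a^4.
a^4 = 323^4 = 10884540241
numerator = 0.0138 * 37.1e-6 * 10884540241 = 5.5727e+03
Step 3: Compute denominator: E * t^3 = 130 * 10^3 = 130000
Step 4: w0 = numerator / denominator = 5.5727e+03 / 130000 = 0.0429 um


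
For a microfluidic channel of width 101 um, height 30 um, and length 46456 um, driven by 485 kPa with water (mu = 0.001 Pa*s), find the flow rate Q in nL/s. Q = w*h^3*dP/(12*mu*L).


Step 1: Convert all dimensions to SI (meters).
w = 101e-6 m, h = 30e-6 m, L = 46456e-6 m, dP = 485e3 Pa
Step 2: Q = w * h^3 * dP / (12 * mu * L)
Q = 101e-6 * (30e-6)^3 * 485e3 / (12 * 0.001 * 46456e-6) = 2.37248687e-09 m^3/s
Step 3: Convert Q from m^3/s to nL/s (1 m^3 = 1e12 nL, so multiply by 1e12).
Q = 2372.487 nL/s


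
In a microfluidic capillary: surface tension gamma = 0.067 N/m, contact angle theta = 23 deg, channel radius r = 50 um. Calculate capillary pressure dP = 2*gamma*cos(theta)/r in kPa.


Step 1: cos(23 deg) = 0.9205
Step 2: Convert r to m: r = 50e-6 m
Step 3: dP = 2 * 0.067 * 0.9205 / 50e-6 = 2466.9 Pa
Step 4: Convert Pa to kPa (divide by 1000).
dP = 2.47 kPa


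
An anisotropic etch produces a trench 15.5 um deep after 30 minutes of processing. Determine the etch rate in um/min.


Step 1: Etch rate = depth / time
Step 2: rate = 15.5 / 30
rate = 0.517 um/min


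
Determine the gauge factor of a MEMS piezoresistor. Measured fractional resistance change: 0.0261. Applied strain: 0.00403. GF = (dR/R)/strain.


Step 1: Identify values.
dR/R = 0.0261, strain = 0.00403
Step 2: GF = (dR/R) / strain = 0.0261 / 0.00403
GF = 6.5


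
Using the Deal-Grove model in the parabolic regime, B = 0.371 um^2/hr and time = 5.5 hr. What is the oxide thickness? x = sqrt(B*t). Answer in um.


Step 1: Compute B*t = 0.371 * 5.5 = 2.0405
Step 2: x = sqrt(2.0405)
x = 1.428 um


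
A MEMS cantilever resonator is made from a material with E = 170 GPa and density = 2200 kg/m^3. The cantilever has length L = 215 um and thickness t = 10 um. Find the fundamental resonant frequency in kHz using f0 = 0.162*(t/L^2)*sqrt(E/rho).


Step 1: Convert units to SI.
t_SI = 10e-6 m, L_SI = 215e-6 m
Step 2: Calculate sqrt(E/rho).
sqrt(170e9 / 2200) = 8790.49 m/s
Step 3: Compute f0.
f0 = 0.162 * 10e-6 / (215e-6)^2 * 8790.49 = 308071.3 Hz = 308.07 kHz


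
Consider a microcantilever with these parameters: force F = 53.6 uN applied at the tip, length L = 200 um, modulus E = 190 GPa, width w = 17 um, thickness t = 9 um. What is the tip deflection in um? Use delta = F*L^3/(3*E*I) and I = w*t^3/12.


Step 1: Calculate the second moment of area.
I = w * t^3 / 12 = 17 * 9^3 / 12 = 1032.75 um^4
Step 2: Convert E to consistent units (1 GPa = 1000 uN/um^2).
E = 190 GPa = 190000 uN/um^2
Step 3: Calculate tip deflection.
delta = F * L^3 / (3 * E * I)
delta = 53.6 * 200^3 / (3 * 190000 * 1032.75)
delta = 0.7284 um


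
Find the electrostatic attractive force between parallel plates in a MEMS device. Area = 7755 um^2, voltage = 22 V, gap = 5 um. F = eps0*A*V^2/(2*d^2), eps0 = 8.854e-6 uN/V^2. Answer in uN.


Step 1: Identify parameters.
eps0 = 8.854e-6 uN/V^2, A = 7755 um^2, V = 22 V, d = 5 um
Step 2: Compute V^2 = 22^2 = 484
Step 3: Compute d^2 = 5^2 = 25
Step 4: F = 0.5 * 8.854e-6 * 7755 * 484 / 25
F = 0.665 uN


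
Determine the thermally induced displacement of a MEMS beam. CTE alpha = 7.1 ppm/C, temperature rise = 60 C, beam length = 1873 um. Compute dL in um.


Step 1: Convert CTE: alpha = 7.1 ppm/C = 7.1e-6 /C
Step 2: dL = 7.1e-6 * 60 * 1873
dL = 0.7979 um


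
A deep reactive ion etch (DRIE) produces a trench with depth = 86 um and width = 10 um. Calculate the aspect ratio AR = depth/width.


Step 1: AR = depth / width
Step 2: AR = 86 / 10
AR = 8.6


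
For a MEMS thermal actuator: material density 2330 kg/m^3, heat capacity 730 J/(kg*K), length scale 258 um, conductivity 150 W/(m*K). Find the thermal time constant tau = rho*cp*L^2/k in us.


Step 1: Convert L to m: L = 258e-6 m
Step 2: L^2 = (258e-6)^2 = 6.6564e-08 m^2
Step 3: tau = 2330 * 730 * 6.6564e-08 / 150 = 7.5479138e-04 s
Step 4: Convert to microseconds (multiply by 1e6).
tau = 754.791 us


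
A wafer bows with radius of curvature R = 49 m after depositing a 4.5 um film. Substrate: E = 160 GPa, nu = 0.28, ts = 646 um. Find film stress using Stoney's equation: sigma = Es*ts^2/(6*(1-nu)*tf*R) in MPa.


Step 1: Compute numerator: Es * ts^2 = 160 * 646^2 = 66770560 (GPa*um^2)
Step 2: Compute denominator (R in um): 6*(1-nu)*tf*R = 6*0.72*4.5*49e6 = 952560000.0 (um^2)
Step 3: sigma (GPa) = 66770560 / 952560000.0 = 7.0096e-02 GPa
Step 4: Convert to MPa (x1000): sigma = 70.1 MPa


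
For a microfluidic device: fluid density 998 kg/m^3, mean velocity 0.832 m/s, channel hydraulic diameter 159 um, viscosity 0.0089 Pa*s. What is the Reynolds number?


Step 1: Convert Dh to meters: Dh = 159e-6 m
Step 2: Re = rho * v * Dh / mu
Re = 998 * 0.832 * 159e-6 / 0.0089
Re = 14.834


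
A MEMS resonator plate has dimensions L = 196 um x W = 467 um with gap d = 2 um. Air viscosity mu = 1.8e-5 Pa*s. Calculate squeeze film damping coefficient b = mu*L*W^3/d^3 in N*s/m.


Step 1: Convert to SI.
L = 196e-6 m, W = 467e-6 m, d = 2e-6 m
Step 2: W^3 = (467e-6)^3 = 1.02e-10 m^3
Step 3: d^3 = (2e-6)^3 = 8.00e-18 m^3
Step 4: b = 1.8e-5 * 196e-6 * 1.02e-10 / 8.00e-18
b = 4.49e-02 N*s/m


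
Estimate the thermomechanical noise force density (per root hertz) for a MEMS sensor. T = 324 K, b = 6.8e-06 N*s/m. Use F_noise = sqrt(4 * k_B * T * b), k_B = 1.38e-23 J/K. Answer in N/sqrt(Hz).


Step 1: Compute 4 * k_B * T * b
= 4 * 1.38e-23 * 324 * 6.8e-06
= 1.2162e-25 N^2/Hz
Step 2: F_noise = sqrt(1.2162e-25)
F_noise = 3.49e-13 N/sqrt(Hz)


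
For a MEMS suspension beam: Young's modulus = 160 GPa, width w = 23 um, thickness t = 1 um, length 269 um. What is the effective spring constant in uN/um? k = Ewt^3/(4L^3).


Step 1: Convert E to consistent units (1 GPa = 1000 uN/um^2).
E = 160 GPa = 160000 uN/um^2
Step 2: Compute t^3 = 1^3 = 1
Step 3: Compute L^3 = 269^3 = 19465109
Step 4: k = 160000 * 23 * 1 / (4 * 19465109)
k = 0.0473 uN/um


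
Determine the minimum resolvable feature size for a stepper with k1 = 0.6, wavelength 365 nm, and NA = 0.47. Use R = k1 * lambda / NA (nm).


Step 1: Identify values: k1 = 0.6, lambda = 365 nm, NA = 0.47
Step 2: R = k1 * lambda / NA
R = 0.6 * 365 / 0.47
R = 466.0 nm


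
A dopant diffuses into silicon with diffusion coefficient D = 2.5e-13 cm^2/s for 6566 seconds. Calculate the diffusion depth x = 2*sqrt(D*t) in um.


Step 1: Compute D*t = 2.5e-13 * 6566 = 1.6415e-09 cm^2
Step 2: sqrt(D*t) = 4.052e-05 cm
Step 3: x = 2 * 4.052e-05 cm = 8.104e-05 cm
Step 4: Convert to um (1 cm = 1e4 um): x = 0.81 um


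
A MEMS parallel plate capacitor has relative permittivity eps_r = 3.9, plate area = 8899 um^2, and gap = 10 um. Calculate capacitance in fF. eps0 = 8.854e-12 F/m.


Step 1: Convert area to m^2: A = 8899e-12 m^2
Step 2: Convert gap to m: d = 10e-6 m
Step 3: C = eps0 * eps_r * A / d
C = 8.854e-12 * 3.9 * 8899e-12 / 10e-6
Step 4: Convert to fF (multiply by 1e15).
C = 30.73 fF


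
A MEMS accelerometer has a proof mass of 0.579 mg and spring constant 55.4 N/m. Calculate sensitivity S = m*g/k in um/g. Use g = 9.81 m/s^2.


Step 1: Convert mass: m = 0.579 mg = 5.79e-07 kg
Step 2: S = m * g / k = 5.79e-07 * 9.81 / 55.4
Step 3: S = 1.03e-07 m/g
Step 4: Convert to um/g: S = 0.103 um/g


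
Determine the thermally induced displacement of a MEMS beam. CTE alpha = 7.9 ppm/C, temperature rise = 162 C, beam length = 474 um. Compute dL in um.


Step 1: Convert CTE: alpha = 7.9 ppm/C = 7.9e-6 /C
Step 2: dL = 7.9e-6 * 162 * 474
dL = 0.6066 um


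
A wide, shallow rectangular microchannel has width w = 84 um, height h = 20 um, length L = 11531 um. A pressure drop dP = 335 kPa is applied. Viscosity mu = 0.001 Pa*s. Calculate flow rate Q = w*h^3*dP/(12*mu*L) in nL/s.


Step 1: Convert all dimensions to SI (meters).
w = 84e-6 m, h = 20e-6 m, L = 11531e-6 m, dP = 335e3 Pa
Step 2: Q = w * h^3 * dP / (12 * mu * L)
Q = 84e-6 * (20e-6)^3 * 335e3 / (12 * 0.001 * 11531e-6) = 1.62691874e-09 m^3/s
Step 3: Convert Q from m^3/s to nL/s (1 m^3 = 1e12 nL, so multiply by 1e12).
Q = 1626.919 nL/s


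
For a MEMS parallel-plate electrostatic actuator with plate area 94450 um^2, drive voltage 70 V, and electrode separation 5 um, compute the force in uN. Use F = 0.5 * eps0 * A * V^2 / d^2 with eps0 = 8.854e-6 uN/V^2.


Step 1: Identify parameters.
eps0 = 8.854e-6 uN/V^2, A = 94450 um^2, V = 70 V, d = 5 um
Step 2: Compute V^2 = 70^2 = 4900
Step 3: Compute d^2 = 5^2 = 25
Step 4: F = 0.5 * 8.854e-6 * 94450 * 4900 / 25
F = 81.954 uN


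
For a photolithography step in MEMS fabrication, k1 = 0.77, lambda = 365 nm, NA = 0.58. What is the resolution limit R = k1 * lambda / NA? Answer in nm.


Step 1: Identify values: k1 = 0.77, lambda = 365 nm, NA = 0.58
Step 2: R = k1 * lambda / NA
R = 0.77 * 365 / 0.58
R = 484.6 nm


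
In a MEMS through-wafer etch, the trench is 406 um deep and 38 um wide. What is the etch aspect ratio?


Step 1: AR = depth / width
Step 2: AR = 406 / 38
AR = 10.7


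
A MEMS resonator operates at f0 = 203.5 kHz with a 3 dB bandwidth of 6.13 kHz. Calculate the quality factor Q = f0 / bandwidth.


Step 1: Q = f0 / bandwidth
Step 2: Q = 203.5 / 6.13
Q = 33.2


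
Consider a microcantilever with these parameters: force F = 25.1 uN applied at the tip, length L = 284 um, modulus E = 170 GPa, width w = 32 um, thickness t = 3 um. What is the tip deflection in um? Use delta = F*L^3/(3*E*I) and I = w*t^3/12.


Step 1: Calculate the second moment of area.
I = w * t^3 / 12 = 32 * 3^3 / 12 = 72.0 um^4
Step 2: Convert E to consistent units (1 GPa = 1000 uN/um^2).
E = 170 GPa = 170000 uN/um^2
Step 3: Calculate tip deflection.
delta = F * L^3 / (3 * E * I)
delta = 25.1 * 284^3 / (3 * 170000 * 72.0)
delta = 15.6576 um


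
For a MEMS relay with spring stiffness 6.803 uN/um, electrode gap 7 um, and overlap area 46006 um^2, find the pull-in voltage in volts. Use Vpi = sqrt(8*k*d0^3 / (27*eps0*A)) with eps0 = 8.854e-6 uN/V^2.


Step 1: Compute numerator: 8 * k * d0^3 = 8 * 6.803 * 7^3 = 18667.432
Step 2: Compute denominator: 27 * eps0 * A = 27 * 8.854e-6 * 46006 = 10.998102
Step 3: Vpi = sqrt(18667.432 / 10.998102)
Vpi = 41.2 V


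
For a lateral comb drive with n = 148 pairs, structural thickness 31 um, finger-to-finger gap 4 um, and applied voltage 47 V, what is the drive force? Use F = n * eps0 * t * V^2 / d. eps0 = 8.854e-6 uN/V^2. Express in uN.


Step 1: Parameters: n=148, eps0=8.854e-6 uN/V^2, t=31 um, V=47 V, d=4 um
Step 2: V^2 = 2209
Step 3: F = 148 * 8.854e-6 * 31 * 2209 / 4
F = 22.434 uN


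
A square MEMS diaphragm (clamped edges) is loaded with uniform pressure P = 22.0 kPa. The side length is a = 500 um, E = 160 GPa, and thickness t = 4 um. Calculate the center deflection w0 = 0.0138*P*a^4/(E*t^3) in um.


Step 1: Convert pressure to compatible units (E is in GPa, so P in GPa).
P = 22.0 kPa = 22.0e-6 GPa
Step 2: Compute numerator: 0.0138 * P * a^4.
a^4 = 500^4 = 62500000000
numerator = 0.0138 * 22.0e-6 * 62500000000 = 1.8975e+04
Step 3: Compute denominator: E * t^3 = 160 * 4^3 = 10240
Step 4: w0 = numerator / denominator = 1.8975e+04 / 10240 = 1.853 um


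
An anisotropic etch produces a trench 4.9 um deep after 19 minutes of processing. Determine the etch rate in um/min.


Step 1: Etch rate = depth / time
Step 2: rate = 4.9 / 19
rate = 0.258 um/min


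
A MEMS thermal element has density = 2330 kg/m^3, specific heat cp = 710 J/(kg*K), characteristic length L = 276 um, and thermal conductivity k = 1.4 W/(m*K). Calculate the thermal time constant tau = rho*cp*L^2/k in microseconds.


Step 1: Convert L to m: L = 276e-6 m
Step 2: L^2 = (276e-6)^2 = 7.6176e-08 m^2
Step 3: tau = 2330 * 710 * 7.6176e-08 / 1.4 = 9.001282629e-02 s
Step 4: Convert to microseconds (multiply by 1e6).
tau = 90012.826 us


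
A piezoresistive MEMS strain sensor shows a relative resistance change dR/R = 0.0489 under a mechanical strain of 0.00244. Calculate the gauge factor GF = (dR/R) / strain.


Step 1: Identify values.
dR/R = 0.0489, strain = 0.00244
Step 2: GF = (dR/R) / strain = 0.0489 / 0.00244
GF = 20.0


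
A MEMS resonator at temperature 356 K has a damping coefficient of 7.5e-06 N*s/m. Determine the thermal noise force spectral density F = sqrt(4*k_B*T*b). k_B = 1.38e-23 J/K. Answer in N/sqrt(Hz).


Step 1: Compute 4 * k_B * T * b
= 4 * 1.38e-23 * 356 * 7.5e-06
= 1.4738e-25 N^2/Hz
Step 2: F_noise = sqrt(1.4738e-25)
F_noise = 3.84e-13 N/sqrt(Hz)


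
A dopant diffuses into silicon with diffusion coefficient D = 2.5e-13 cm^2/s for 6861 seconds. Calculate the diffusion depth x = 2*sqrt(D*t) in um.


Step 1: Compute D*t = 2.5e-13 * 6861 = 1.71525e-09 cm^2
Step 2: sqrt(D*t) = 4.1416e-05 cm
Step 3: x = 2 * 4.1416e-05 cm = 8.2832e-05 cm
Step 4: Convert to um (1 cm = 1e4 um): x = 0.828 um


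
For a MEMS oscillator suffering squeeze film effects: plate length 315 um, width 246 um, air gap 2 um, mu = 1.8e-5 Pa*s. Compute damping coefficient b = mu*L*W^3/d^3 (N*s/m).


Step 1: Convert to SI.
L = 315e-6 m, W = 246e-6 m, d = 2e-6 m
Step 2: W^3 = (246e-6)^3 = 1.49e-11 m^3
Step 3: d^3 = (2e-6)^3 = 8.00e-18 m^3
Step 4: b = 1.8e-5 * 315e-6 * 1.49e-11 / 8.00e-18
b = 1.06e-02 N*s/m


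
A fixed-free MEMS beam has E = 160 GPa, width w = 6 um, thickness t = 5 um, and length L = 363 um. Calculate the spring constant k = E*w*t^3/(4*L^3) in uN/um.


Step 1: Convert E to consistent units (1 GPa = 1000 uN/um^2).
E = 160 GPa = 160000 uN/um^2
Step 2: Compute t^3 = 5^3 = 125
Step 3: Compute L^3 = 363^3 = 47832147
Step 4: k = 160000 * 6 * 125 / (4 * 47832147)
k = 0.6272 uN/um


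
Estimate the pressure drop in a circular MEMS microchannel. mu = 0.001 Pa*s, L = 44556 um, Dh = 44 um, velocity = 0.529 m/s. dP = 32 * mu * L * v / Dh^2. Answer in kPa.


Step 1: Convert to SI: L = 44556e-6 m, Dh = 44e-6 m
Step 2: dP = 32 * 0.001 * 44556e-6 * 0.529 / (44e-6)^2
Step 3: dP = 389588.83 Pa
Step 4: Convert to kPa: dP = 389.59 kPa


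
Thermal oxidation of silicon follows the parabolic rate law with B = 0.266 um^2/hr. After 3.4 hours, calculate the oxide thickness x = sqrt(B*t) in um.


Step 1: Compute B*t = 0.266 * 3.4 = 0.9044
Step 2: x = sqrt(0.9044)
x = 0.951 um


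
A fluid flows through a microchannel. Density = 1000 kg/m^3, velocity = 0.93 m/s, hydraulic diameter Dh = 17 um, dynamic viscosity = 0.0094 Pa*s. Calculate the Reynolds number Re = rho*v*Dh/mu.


Step 1: Convert Dh to meters: Dh = 17e-6 m
Step 2: Re = rho * v * Dh / mu
Re = 1000 * 0.93 * 17e-6 / 0.0094
Re = 1.682


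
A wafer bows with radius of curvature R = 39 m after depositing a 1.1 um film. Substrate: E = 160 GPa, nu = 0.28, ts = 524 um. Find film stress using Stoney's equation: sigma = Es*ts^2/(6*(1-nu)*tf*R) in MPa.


Step 1: Compute numerator: Es * ts^2 = 160 * 524^2 = 43932160 (GPa*um^2)
Step 2: Compute denominator (R in um): 6*(1-nu)*tf*R = 6*0.72*1.1*39e6 = 185328000.0 (um^2)
Step 3: sigma (GPa) = 43932160 / 185328000.0 = 2.37051e-01 GPa
Step 4: Convert to MPa (x1000): sigma = 237.1 MPa


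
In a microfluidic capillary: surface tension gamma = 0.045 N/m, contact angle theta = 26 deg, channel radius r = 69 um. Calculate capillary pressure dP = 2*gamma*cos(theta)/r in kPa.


Step 1: cos(26 deg) = 0.8988
Step 2: Convert r to m: r = 69e-6 m
Step 3: dP = 2 * 0.045 * 0.8988 / 69e-6 = 1172.3 Pa
Step 4: Convert Pa to kPa (divide by 1000).
dP = 1.17 kPa


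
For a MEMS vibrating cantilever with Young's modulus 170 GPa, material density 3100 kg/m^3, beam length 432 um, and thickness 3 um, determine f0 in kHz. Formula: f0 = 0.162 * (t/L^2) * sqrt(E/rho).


Step 1: Convert units to SI.
t_SI = 3e-6 m, L_SI = 432e-6 m
Step 2: Calculate sqrt(E/rho).
sqrt(170e9 / 3100) = 7405.32 m/s
Step 3: Compute f0.
f0 = 0.162 * 3e-6 / (432e-6)^2 * 7405.32 = 19284.7 Hz = 19.28 kHz


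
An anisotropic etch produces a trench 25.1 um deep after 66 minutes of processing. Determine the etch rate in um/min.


Step 1: Etch rate = depth / time
Step 2: rate = 25.1 / 66
rate = 0.38 um/min


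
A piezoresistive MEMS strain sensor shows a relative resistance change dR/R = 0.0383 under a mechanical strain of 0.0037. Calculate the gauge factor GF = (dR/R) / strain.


Step 1: Identify values.
dR/R = 0.0383, strain = 0.0037
Step 2: GF = (dR/R) / strain = 0.0383 / 0.0037
GF = 10.4


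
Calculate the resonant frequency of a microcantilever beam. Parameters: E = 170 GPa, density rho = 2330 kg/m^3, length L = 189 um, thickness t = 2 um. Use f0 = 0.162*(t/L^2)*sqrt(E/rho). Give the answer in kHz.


Step 1: Convert units to SI.
t_SI = 2e-6 m, L_SI = 189e-6 m
Step 2: Calculate sqrt(E/rho).
sqrt(170e9 / 2330) = 8541.74 m/s
Step 3: Compute f0.
f0 = 0.162 * 2e-6 / (189e-6)^2 * 8541.74 = 77476.1 Hz = 77.48 kHz


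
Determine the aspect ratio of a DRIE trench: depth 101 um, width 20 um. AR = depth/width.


Step 1: AR = depth / width
Step 2: AR = 101 / 20
AR = 5.1


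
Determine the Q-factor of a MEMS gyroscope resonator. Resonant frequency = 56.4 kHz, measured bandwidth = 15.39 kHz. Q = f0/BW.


Step 1: Q = f0 / bandwidth
Step 2: Q = 56.4 / 15.39
Q = 3.7


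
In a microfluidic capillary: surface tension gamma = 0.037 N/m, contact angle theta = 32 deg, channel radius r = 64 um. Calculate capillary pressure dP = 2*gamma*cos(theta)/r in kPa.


Step 1: cos(32 deg) = 0.848
Step 2: Convert r to m: r = 64e-6 m
Step 3: dP = 2 * 0.037 * 0.848 / 64e-6 = 980.5 Pa
Step 4: Convert Pa to kPa (divide by 1000).
dP = 0.98 kPa


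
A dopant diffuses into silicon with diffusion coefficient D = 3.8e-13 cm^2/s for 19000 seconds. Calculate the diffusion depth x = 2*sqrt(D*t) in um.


Step 1: Compute D*t = 3.8e-13 * 19000 = 7.22e-09 cm^2
Step 2: sqrt(D*t) = 8.49706e-05 cm
Step 3: x = 2 * 8.49706e-05 cm = 1.699412e-04 cm
Step 4: Convert to um (1 cm = 1e4 um): x = 1.699 um


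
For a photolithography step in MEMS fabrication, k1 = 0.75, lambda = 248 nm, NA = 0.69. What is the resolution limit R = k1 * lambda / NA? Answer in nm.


Step 1: Identify values: k1 = 0.75, lambda = 248 nm, NA = 0.69
Step 2: R = k1 * lambda / NA
R = 0.75 * 248 / 0.69
R = 269.6 nm


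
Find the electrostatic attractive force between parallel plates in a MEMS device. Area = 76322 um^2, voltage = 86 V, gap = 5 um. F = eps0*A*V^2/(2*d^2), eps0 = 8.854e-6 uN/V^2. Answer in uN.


Step 1: Identify parameters.
eps0 = 8.854e-6 uN/V^2, A = 76322 um^2, V = 86 V, d = 5 um
Step 2: Compute V^2 = 86^2 = 7396
Step 3: Compute d^2 = 5^2 = 25
Step 4: F = 0.5 * 8.854e-6 * 76322 * 7396 / 25
F = 99.958 uN


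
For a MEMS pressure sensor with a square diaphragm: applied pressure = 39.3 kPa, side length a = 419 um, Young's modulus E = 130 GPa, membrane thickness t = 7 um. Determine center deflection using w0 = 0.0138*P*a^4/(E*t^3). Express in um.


Step 1: Convert pressure to compatible units (E is in GPa, so P in GPa).
P = 39.3 kPa = 39.3e-6 GPa
Step 2: Compute numerator: 0.0138 * P * a^4.
a^4 = 419^4 = 30821664721
numerator = 0.0138 * 39.3e-6 * 30821664721 = 1.67158e+04
Step 3: Compute denominator: E * t^3 = 130 * 7^3 = 44590
Step 4: w0 = numerator / denominator = 1.67158e+04 / 44590 = 0.3749 um


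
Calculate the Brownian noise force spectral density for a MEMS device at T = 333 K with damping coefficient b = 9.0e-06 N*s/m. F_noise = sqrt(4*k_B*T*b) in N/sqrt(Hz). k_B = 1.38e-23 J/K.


Step 1: Compute 4 * k_B * T * b
= 4 * 1.38e-23 * 333 * 9.0e-06
= 1.6543e-25 N^2/Hz
Step 2: F_noise = sqrt(1.6543e-25)
F_noise = 4.07e-13 N/sqrt(Hz)


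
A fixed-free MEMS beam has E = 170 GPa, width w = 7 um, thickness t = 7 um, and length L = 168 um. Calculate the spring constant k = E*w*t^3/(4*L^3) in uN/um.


Step 1: Convert E to consistent units (1 GPa = 1000 uN/um^2).
E = 170 GPa = 170000 uN/um^2
Step 2: Compute t^3 = 7^3 = 343
Step 3: Compute L^3 = 168^3 = 4741632
Step 4: k = 170000 * 7 * 343 / (4 * 4741632)
k = 21.5205 uN/um


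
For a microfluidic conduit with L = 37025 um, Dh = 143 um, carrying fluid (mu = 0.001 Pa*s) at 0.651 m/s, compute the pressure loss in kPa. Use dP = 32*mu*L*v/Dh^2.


Step 1: Convert to SI: L = 37025e-6 m, Dh = 143e-6 m
Step 2: dP = 32 * 0.001 * 37025e-6 * 0.651 / (143e-6)^2
Step 3: dP = 37718.46 Pa
Step 4: Convert to kPa: dP = 37.72 kPa


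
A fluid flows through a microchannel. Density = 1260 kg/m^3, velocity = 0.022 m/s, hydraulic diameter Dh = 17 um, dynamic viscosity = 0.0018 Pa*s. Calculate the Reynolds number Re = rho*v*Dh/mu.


Step 1: Convert Dh to meters: Dh = 17e-6 m
Step 2: Re = rho * v * Dh / mu
Re = 1260 * 0.022 * 17e-6 / 0.0018
Re = 0.262


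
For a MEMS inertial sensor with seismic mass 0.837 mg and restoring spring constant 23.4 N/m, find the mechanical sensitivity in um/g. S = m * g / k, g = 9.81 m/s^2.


Step 1: Convert mass: m = 0.837 mg = 8.37e-07 kg
Step 2: S = m * g / k = 8.37e-07 * 9.81 / 23.4
Step 3: S = 3.51e-07 m/g
Step 4: Convert to um/g: S = 0.351 um/g
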